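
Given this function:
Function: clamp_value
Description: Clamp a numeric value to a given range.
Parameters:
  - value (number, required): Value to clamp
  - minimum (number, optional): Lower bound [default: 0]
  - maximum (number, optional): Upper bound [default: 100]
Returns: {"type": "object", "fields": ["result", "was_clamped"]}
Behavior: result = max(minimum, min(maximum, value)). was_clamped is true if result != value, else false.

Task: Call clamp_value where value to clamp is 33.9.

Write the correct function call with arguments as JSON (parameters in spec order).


Mapping each described value to its parameter name:
  'Value to clamp' -> value = 33.9
clamp_value({"value": 33.9})


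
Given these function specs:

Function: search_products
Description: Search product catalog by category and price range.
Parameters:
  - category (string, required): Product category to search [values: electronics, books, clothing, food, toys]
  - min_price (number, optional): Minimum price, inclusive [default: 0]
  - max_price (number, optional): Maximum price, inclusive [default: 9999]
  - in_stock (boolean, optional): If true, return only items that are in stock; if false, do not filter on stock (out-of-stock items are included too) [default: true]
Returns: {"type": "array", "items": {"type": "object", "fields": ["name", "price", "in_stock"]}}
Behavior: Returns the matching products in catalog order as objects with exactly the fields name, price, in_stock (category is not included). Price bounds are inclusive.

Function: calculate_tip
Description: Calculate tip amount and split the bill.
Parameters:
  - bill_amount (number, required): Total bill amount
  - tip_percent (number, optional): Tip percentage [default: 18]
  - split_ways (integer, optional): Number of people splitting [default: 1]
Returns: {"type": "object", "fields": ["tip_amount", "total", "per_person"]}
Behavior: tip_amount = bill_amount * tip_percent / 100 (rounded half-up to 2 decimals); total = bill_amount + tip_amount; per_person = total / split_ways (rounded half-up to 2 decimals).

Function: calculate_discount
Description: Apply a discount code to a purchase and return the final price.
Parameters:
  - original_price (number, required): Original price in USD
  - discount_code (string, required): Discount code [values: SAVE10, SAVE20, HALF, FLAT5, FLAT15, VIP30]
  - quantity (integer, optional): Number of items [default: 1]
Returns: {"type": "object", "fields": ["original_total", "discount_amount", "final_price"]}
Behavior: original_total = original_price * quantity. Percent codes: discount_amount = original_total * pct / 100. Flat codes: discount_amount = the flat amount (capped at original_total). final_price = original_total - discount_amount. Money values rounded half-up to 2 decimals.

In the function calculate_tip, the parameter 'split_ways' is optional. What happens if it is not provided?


The calculate_tip spec declares:
  - split_ways (integer, optional): Number of people splitting [default: 1]
It defaults to 1


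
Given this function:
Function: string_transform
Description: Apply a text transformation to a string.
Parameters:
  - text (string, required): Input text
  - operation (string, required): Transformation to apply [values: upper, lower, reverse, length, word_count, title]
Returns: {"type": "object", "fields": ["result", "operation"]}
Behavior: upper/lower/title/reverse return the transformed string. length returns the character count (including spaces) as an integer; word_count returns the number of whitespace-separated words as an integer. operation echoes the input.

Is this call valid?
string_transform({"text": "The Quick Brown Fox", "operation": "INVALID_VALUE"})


Checking parameter values...
Parameter 'operation' has value 'INVALID_VALUE' not in allowed: upper, lower, reverse, length, word_count, title
Invalid - 'operation' must be one of upper, lower, reverse, length, word_count, title


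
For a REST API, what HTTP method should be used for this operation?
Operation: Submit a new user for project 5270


GET = read, POST = create, PUT = update/replace, DELETE = remove
This operation is a create.
POST


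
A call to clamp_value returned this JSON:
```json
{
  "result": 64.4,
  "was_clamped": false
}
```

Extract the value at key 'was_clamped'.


false


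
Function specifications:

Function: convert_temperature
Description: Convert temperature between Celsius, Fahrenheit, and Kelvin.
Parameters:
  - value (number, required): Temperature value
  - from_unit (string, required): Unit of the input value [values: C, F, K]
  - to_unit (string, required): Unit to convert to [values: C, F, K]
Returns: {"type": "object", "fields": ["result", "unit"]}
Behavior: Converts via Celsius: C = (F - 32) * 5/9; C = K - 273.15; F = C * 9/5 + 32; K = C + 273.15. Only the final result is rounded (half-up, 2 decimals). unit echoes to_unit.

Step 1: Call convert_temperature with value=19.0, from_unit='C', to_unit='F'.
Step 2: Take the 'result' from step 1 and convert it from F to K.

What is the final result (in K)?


Step 1: convert_temperature(value=19.0, from_unit=C, to_unit=F)
  Input already in C: 19
  To F: 19 * 9/5 + 32 = 66.2
  Round to 2 decimals: 66.2
  -> result = 66.2 F
Step 2: convert_temperature(value=66.2, from_unit=F, to_unit=K)
  To C: (66.2 - 32) * 5/9 = 19
  To K: 19 + 273.15 = 292.15
  Round to 2 decimals: 292.15
  -> result = 292.15 K
292.15 K


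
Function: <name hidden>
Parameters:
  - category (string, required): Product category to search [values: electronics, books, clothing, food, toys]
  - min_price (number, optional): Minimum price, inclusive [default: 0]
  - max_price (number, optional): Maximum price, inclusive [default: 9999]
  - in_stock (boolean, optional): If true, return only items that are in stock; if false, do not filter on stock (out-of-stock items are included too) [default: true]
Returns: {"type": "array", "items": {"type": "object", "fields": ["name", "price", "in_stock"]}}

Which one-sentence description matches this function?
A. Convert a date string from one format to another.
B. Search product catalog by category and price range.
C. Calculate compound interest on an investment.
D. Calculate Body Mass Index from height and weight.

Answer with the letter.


Parameters category, min_price, max_price, in_stock and return "array" fit: Search product catalog by category and price range.
B


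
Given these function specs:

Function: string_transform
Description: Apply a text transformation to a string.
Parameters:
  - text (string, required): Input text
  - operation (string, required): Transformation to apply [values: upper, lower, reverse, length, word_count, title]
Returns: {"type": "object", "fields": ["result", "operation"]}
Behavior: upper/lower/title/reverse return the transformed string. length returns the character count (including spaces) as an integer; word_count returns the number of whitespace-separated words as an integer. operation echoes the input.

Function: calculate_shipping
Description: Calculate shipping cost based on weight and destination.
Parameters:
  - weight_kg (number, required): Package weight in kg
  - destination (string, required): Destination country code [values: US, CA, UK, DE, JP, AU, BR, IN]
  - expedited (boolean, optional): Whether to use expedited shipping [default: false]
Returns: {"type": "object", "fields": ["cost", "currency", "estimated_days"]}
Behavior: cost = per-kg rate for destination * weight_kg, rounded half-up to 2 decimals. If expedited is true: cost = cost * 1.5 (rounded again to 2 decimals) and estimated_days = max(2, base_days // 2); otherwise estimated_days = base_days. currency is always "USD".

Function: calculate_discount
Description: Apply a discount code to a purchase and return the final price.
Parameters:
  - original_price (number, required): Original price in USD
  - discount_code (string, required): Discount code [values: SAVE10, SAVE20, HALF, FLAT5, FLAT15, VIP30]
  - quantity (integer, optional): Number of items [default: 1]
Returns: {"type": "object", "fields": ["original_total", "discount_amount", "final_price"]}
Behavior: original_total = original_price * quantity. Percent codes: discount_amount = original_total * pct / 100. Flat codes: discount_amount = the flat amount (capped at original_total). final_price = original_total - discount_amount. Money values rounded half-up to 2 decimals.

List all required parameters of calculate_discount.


Parameters of calculate_discount and their required/optional flag:
  original_price: required
  discount_code: required
  quantity: optional
discount_code, original_price


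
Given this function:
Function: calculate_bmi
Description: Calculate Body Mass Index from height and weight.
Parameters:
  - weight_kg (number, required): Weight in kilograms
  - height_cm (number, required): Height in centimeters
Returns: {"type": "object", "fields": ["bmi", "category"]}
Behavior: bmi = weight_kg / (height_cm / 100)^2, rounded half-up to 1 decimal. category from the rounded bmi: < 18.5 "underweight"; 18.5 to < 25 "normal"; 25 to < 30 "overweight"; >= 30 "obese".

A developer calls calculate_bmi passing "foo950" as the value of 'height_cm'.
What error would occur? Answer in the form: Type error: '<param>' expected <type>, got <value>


Spec: 'height_cm' is declared as number; "foo950" is a string.
Type error: 'height_cm' expected number, got "foo950"


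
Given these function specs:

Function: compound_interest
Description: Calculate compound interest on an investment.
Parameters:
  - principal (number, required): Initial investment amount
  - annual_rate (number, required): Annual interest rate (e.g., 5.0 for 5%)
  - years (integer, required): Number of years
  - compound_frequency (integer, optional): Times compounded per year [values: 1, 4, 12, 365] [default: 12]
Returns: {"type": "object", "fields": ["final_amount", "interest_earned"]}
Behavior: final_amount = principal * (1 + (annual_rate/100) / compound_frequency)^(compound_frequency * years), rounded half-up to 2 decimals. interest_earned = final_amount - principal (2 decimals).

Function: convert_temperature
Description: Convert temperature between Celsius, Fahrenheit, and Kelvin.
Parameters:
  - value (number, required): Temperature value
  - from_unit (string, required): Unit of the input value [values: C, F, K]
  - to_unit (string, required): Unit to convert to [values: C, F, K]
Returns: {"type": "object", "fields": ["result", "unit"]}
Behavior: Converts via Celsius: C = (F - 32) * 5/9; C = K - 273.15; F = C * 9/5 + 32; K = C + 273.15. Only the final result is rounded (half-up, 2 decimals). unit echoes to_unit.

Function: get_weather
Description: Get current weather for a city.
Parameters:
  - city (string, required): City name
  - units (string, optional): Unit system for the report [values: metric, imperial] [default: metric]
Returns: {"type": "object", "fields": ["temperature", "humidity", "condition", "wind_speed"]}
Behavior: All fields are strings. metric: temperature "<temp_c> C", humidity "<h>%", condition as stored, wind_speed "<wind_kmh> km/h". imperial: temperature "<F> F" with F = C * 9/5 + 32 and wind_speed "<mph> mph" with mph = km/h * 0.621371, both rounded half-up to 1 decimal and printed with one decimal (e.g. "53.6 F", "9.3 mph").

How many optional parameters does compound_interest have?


Parameters of compound_interest: principal (required), annual_rate (required), years (required), compound_frequency (optional)
Optional count:
1


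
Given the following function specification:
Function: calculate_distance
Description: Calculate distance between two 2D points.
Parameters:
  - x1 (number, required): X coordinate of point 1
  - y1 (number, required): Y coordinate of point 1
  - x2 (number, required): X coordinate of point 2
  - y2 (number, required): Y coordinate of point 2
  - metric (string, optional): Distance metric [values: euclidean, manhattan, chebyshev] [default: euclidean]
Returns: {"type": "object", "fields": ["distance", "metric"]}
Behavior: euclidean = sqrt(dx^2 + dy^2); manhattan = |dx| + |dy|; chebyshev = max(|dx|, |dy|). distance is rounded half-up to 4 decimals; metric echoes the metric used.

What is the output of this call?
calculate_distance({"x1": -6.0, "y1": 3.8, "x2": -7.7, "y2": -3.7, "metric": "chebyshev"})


|dx| = |-7.7 - -6| = 1.7; |dy| = |-3.7 - 3.8| = 7.5
chebyshev: max(1.7, 7.5) = 7.5
Round to 4 decimals: 7.5
Output:
{"distance": 7.5, "metric": "chebyshev"}


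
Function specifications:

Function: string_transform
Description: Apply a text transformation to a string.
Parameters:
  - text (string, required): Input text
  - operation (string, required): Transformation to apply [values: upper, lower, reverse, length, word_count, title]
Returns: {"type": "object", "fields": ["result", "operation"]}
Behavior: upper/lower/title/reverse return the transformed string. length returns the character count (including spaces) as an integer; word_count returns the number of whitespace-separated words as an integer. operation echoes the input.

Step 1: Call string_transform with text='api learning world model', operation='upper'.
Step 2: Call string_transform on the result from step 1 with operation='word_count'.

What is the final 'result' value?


Step 1: string_transform(text='api learning world model', operation='upper')
  -> result = 'API LEARNING WORLD MODEL'
Step 2: string_transform(text='API LEARNING WORLD MODEL', operation='word_count')
  words: API, LEARNING, WORLD, MODEL -> 4
  -> result = 4
4


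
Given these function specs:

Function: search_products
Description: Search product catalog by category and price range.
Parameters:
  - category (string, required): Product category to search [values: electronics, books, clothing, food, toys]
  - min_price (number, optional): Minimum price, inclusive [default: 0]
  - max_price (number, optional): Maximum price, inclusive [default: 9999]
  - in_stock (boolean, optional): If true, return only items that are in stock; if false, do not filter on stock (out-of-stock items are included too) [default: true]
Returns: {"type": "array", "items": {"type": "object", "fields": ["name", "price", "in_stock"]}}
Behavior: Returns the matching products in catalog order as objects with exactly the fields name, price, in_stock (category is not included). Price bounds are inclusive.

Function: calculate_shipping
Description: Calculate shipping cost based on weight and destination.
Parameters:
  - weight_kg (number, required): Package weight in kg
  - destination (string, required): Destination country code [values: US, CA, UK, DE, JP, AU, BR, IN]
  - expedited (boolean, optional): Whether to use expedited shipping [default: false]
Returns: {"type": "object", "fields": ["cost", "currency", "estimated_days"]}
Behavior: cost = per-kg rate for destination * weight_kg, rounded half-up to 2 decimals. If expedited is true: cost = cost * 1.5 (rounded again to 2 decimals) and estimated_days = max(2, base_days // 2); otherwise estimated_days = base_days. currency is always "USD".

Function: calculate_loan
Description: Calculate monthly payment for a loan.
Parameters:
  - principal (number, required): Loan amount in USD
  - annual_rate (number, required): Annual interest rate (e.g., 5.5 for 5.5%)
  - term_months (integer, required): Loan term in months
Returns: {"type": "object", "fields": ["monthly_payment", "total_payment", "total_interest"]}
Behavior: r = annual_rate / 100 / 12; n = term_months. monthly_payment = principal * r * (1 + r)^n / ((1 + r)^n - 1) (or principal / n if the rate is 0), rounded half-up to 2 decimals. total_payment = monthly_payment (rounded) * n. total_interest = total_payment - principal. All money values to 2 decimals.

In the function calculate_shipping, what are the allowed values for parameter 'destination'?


The calculate_shipping spec declares:
  - destination (string, required): Destination country code [values: US, CA, UK, DE, JP, AU, BR, IN]
Allowed values:
US, CA, UK, DE, JP, AU, BR, IN


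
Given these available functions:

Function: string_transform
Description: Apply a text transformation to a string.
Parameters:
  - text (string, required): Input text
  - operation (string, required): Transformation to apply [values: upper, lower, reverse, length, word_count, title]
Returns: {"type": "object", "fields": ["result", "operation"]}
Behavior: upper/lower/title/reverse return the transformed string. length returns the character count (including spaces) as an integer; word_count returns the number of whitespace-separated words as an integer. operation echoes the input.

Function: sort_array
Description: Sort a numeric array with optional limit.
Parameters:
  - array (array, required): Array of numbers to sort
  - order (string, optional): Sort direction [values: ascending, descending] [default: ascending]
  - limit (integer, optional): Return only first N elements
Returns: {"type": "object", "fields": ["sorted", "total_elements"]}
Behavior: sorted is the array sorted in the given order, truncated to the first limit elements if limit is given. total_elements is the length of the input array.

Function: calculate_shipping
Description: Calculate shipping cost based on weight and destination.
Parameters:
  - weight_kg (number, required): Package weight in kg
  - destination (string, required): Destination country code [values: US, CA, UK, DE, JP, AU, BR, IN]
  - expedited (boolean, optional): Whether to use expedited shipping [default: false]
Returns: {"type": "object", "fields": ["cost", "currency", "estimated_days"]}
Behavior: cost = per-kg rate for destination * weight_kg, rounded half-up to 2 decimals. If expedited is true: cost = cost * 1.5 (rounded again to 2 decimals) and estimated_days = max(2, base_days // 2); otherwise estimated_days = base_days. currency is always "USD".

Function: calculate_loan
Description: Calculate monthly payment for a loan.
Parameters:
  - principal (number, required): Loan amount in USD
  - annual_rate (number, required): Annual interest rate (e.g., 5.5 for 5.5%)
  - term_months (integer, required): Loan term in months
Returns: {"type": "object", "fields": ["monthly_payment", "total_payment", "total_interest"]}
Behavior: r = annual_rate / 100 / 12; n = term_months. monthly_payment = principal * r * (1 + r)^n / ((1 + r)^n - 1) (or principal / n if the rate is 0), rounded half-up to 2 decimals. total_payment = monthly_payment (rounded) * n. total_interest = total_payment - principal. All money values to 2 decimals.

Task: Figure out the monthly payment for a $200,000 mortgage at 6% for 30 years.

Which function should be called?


The task needs a function whose description is: Calculate monthly payment for a loan.
calculate_loan


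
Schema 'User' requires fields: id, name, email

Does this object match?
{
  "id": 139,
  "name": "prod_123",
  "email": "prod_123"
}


Checking required fields... All present.
Valid - all required fields present


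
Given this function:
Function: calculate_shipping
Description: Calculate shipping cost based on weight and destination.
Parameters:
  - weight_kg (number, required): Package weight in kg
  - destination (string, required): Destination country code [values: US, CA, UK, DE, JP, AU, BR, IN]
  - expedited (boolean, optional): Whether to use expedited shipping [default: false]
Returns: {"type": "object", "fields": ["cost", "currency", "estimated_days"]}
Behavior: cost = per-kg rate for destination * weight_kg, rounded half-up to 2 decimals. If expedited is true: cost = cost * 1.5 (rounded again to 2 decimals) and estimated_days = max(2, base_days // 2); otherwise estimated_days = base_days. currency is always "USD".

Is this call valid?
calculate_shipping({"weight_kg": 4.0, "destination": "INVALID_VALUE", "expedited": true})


Checking parameter values...
Parameter 'destination' has value 'INVALID_VALUE' not in allowed: US, CA, UK, DE, JP, AU, BR, IN
Invalid - 'destination' must be one of US, CA, UK, DE, JP, AU, BR, IN


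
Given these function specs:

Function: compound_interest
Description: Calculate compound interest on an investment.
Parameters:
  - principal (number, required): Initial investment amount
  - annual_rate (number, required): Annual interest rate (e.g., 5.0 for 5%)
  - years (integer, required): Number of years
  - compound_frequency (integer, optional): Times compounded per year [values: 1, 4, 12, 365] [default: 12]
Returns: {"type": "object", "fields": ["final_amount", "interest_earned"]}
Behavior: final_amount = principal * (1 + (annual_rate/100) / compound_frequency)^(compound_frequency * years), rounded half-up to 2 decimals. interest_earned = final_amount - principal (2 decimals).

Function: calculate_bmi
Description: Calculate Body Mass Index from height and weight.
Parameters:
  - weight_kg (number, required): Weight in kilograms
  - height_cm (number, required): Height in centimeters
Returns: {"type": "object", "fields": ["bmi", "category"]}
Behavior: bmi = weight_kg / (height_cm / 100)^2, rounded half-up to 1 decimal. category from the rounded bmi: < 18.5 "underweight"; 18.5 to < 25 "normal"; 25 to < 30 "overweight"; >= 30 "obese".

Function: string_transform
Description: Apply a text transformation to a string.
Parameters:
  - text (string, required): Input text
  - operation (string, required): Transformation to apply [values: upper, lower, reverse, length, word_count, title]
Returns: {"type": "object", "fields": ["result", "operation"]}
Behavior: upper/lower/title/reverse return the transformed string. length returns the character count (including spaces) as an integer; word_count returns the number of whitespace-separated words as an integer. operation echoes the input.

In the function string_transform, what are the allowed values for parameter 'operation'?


The string_transform spec declares:
  - operation (string, required): Transformation to apply [values: upper, lower, reverse, length, word_count, title]
Allowed values:
upper, lower, reverse, length, word_count, title


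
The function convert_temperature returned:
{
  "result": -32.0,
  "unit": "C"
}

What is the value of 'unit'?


C


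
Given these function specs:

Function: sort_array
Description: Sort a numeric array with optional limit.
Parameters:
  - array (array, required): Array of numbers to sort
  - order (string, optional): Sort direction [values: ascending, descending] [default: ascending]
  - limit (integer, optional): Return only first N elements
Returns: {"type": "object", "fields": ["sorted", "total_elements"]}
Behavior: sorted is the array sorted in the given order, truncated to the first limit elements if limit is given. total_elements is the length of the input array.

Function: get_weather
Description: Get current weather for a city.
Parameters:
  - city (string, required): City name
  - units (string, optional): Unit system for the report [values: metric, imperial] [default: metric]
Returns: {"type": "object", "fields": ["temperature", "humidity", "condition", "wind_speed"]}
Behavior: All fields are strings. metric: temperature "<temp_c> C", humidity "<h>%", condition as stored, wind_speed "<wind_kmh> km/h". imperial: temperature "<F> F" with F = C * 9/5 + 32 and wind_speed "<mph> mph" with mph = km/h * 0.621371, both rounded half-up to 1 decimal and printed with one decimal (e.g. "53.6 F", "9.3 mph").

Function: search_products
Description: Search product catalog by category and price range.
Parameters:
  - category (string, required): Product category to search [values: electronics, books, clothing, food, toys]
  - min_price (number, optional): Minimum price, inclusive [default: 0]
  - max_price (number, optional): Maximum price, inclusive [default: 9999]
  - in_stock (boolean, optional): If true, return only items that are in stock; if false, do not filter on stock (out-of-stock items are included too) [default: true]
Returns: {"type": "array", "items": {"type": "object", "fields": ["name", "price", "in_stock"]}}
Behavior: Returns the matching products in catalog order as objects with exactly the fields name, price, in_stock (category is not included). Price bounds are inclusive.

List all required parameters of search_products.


Parameters of search_products and their required/optional flag:
  category: required
  min_price: optional
  max_price: optional
  in_stock: optional
category


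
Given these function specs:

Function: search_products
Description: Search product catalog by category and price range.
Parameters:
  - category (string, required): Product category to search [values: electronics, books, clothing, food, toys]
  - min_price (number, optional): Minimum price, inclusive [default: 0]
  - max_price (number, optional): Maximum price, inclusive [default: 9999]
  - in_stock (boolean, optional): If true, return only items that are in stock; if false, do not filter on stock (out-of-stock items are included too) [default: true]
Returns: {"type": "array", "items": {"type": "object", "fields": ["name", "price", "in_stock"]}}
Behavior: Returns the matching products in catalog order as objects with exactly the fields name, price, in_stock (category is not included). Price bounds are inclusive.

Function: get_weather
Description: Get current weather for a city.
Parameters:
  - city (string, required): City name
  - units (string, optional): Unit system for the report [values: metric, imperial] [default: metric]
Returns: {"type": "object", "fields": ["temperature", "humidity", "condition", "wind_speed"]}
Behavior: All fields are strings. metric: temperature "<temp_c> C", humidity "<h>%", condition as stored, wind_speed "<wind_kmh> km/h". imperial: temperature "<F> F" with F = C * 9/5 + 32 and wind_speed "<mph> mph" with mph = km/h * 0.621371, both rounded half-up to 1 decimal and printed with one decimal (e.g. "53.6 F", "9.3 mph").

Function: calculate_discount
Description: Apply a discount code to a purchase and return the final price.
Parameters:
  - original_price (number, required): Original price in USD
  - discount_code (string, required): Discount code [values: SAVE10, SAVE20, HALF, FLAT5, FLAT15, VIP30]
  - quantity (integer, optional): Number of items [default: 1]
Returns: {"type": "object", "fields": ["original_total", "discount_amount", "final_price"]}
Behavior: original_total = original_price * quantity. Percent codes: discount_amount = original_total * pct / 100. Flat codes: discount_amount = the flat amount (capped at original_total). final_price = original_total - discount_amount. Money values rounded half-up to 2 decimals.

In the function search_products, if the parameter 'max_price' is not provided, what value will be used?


The search_products spec declares:
  - max_price (number, optional): Maximum price, inclusive [default: 9999]
Default:
9999


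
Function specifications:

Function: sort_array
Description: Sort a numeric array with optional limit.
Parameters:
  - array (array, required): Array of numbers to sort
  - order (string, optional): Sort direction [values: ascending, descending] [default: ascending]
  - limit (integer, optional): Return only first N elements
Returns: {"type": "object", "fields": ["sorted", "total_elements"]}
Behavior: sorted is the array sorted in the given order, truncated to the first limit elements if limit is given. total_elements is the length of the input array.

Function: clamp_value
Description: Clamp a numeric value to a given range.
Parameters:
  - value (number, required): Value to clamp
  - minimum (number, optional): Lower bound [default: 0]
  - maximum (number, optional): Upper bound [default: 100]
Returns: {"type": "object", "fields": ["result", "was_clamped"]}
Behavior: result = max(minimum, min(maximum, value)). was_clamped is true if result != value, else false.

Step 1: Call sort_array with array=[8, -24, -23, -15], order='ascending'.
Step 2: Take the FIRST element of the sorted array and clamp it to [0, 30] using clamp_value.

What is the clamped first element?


Step 1: sort_array(order=ascending)
  sorted: [-24, -23, -15, 8]
  -> first element = -24
Step 2: clamp_value(value=-24, minimum=0, maximum=30)
  result = max(0, min(30, -24)) = max(0, -24) = 0
  was_clamped = (0 != -24) = true
  -> result = 0
0


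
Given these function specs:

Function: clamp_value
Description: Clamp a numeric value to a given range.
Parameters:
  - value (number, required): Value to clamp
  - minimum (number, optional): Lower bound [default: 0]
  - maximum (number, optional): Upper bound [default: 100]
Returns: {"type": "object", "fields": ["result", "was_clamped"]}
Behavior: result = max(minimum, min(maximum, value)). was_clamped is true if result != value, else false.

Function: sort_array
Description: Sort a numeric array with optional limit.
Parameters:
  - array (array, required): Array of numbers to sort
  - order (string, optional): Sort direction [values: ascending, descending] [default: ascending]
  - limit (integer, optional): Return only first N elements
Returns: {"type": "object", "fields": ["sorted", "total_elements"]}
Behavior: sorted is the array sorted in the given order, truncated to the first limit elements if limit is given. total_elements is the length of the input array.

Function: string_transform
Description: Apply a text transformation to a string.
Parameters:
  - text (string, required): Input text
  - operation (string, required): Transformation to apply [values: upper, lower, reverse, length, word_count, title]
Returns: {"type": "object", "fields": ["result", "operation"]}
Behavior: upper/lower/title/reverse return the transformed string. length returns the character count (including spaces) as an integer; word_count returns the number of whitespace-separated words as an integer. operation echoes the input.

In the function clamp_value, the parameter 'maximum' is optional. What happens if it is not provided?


The clamp_value spec declares:
  - maximum (number, optional): Upper bound [default: 100]
It defaults to 100


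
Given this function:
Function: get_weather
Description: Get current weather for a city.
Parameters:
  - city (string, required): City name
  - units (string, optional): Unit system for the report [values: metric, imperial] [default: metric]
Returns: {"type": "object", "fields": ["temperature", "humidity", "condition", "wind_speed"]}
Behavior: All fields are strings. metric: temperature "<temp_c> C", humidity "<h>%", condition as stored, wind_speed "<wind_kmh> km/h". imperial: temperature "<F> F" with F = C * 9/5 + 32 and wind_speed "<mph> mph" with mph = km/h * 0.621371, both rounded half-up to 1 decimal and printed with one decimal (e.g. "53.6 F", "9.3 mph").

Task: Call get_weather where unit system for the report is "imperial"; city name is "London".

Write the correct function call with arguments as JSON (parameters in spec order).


Mapping each described value to its parameter name:
  'Unit system for the report' -> units = "imperial"
  'City name' -> city = "London"
get_weather({"city": "London", "units": "imperial"})


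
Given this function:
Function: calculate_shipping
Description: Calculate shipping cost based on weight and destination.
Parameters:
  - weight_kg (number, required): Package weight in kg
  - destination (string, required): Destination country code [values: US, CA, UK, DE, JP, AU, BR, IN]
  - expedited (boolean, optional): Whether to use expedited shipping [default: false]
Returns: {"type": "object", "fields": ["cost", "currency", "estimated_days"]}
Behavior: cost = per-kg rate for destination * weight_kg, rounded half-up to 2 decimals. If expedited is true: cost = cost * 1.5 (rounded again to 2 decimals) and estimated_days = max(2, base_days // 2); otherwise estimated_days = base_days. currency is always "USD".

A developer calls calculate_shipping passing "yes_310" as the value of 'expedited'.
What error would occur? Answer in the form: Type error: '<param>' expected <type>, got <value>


Spec: 'expedited' is declared as boolean; "yes_310" is a string.
Type error: 'expedited' expected boolean, got "yes_310"


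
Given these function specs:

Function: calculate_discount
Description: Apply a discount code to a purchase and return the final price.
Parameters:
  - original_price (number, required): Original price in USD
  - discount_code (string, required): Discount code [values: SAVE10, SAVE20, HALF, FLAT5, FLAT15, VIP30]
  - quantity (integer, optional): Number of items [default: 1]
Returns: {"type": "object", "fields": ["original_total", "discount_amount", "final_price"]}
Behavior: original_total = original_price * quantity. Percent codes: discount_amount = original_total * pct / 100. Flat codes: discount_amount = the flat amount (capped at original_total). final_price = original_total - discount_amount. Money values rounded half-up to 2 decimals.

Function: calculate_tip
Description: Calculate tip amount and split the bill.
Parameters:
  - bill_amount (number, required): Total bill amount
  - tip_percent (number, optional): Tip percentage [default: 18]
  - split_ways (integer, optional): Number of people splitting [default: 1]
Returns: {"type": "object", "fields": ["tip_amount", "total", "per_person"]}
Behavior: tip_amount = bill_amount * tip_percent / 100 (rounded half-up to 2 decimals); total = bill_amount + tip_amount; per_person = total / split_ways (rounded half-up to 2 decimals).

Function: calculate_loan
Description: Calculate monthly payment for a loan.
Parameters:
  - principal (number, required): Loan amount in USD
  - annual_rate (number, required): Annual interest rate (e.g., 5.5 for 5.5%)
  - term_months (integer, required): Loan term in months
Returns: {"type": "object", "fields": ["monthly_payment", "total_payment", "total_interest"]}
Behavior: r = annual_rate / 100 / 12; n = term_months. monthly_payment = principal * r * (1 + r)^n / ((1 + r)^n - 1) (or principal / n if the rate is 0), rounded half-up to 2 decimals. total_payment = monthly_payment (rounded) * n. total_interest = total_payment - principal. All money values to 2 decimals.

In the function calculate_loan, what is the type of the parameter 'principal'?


The calculate_loan spec declares:
  - principal (number, required): Loan amount in USD
Type:
number


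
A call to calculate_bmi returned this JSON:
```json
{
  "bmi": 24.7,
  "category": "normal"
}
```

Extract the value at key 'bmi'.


24.7


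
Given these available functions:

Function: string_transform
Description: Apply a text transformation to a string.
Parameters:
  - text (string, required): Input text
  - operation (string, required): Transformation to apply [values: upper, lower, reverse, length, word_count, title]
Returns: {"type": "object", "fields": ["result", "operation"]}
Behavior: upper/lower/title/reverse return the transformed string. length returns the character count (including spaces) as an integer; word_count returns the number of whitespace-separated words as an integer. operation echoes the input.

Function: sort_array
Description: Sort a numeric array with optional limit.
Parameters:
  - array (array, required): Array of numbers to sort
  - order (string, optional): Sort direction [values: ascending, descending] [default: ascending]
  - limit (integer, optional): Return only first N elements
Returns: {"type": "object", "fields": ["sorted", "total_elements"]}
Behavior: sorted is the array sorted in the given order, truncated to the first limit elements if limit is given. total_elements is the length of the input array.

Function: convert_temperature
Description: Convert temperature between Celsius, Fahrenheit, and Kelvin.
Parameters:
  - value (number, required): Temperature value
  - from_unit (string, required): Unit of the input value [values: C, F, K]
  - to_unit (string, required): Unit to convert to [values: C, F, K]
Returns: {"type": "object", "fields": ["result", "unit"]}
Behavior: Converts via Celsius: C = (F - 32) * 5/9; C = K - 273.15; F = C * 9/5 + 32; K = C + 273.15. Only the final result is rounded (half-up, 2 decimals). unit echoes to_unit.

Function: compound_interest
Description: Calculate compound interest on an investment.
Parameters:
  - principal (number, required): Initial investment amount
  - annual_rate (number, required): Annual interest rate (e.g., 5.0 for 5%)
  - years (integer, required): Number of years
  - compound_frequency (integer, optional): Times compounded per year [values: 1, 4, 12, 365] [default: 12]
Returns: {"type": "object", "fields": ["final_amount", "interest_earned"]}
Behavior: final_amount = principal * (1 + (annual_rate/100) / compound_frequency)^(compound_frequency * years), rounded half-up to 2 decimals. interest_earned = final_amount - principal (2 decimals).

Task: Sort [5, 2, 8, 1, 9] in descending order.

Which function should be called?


The task needs a function whose description is: Sort a numeric array with optional limit.
sort_array


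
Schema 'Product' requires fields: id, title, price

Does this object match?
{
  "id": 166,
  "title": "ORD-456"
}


Checking required fields...
Missing: price
Invalid - missing required field 'price'


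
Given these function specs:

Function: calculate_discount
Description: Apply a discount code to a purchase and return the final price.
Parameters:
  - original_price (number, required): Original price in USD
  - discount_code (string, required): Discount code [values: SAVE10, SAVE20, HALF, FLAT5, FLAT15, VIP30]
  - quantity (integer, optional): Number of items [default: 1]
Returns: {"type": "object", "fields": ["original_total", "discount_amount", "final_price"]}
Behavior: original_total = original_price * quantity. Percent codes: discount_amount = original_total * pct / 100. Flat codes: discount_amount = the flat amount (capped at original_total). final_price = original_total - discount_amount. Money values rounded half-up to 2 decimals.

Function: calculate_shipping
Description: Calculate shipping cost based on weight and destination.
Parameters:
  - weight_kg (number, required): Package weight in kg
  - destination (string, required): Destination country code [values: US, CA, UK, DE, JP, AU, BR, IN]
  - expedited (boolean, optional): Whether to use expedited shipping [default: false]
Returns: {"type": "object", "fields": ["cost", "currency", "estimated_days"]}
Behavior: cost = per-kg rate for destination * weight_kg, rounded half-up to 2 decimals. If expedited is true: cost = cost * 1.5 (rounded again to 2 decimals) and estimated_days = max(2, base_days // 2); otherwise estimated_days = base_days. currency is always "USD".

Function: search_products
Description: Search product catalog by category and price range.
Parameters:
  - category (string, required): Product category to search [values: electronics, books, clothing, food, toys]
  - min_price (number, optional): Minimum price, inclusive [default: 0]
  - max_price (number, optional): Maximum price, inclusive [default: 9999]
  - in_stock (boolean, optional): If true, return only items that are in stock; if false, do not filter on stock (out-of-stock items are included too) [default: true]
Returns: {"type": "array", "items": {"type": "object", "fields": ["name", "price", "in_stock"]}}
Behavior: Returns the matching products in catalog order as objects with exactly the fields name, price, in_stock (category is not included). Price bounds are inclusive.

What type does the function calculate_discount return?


The calculate_discount spec declares Returns: {"type": "object", "fields": ["original_total", "discount_amount", "final_price"]}
Type:
object


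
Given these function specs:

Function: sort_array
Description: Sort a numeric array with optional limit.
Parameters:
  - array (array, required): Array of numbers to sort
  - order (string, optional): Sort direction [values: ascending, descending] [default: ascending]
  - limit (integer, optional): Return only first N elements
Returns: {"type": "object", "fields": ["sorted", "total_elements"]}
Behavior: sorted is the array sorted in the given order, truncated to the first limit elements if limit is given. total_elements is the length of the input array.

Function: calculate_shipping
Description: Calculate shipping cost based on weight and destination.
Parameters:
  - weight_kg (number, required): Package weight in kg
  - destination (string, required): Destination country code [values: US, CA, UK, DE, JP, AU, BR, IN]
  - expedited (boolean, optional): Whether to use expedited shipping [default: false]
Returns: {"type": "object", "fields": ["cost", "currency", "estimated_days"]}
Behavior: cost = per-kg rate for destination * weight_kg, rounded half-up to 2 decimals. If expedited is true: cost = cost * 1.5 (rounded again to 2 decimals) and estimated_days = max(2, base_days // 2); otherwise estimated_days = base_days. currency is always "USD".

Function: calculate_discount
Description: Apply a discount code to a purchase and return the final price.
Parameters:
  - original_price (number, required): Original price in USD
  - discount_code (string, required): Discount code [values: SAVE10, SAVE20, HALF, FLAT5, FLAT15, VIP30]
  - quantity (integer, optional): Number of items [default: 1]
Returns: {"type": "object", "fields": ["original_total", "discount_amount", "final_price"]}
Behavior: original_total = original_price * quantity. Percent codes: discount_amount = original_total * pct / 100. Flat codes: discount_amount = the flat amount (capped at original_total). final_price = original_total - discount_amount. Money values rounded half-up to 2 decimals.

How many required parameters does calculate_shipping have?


Parameters of calculate_shipping: weight_kg (required), destination (required), expedited (optional)
Required count:
2
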